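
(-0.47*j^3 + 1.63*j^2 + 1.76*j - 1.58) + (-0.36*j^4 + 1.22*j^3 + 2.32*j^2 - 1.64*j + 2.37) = -0.36*j^4 + 0.75*j^3 + 3.95*j^2 + 0.12*j + 0.79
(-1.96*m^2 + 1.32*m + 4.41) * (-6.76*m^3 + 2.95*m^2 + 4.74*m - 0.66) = 13.2496*m^5 - 14.7052*m^4 - 35.208*m^3 + 20.5599*m^2 + 20.0322*m - 2.9106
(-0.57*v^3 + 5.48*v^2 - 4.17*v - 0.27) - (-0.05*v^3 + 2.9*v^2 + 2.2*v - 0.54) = -0.52*v^3 + 2.58*v^2 - 6.37*v + 0.27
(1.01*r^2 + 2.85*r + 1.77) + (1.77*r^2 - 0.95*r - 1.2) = 2.78*r^2 + 1.9*r + 0.57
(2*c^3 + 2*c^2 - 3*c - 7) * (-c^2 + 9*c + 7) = -2*c^5 + 16*c^4 + 35*c^3 - 6*c^2 - 84*c - 49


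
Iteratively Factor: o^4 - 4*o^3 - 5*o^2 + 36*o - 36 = (o - 2)*(o^3 - 2*o^2 - 9*o + 18) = (o - 2)^2*(o^2 - 9) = (o - 2)^2*(o + 3)*(o - 3)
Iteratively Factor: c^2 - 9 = (c + 3)*(c - 3)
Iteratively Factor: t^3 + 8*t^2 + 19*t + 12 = (t + 1)*(t^2 + 7*t + 12) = (t + 1)*(t + 3)*(t + 4)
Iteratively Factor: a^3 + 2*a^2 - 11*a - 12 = (a + 1)*(a^2 + a - 12) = (a + 1)*(a + 4)*(a - 3)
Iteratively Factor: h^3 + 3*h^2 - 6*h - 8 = (h + 1)*(h^2 + 2*h - 8) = (h + 1)*(h + 4)*(h - 2)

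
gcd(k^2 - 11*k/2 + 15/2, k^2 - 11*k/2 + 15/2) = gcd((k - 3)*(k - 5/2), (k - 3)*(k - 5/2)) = k^2 - 11*k/2 + 15/2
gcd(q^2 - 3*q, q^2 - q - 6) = q - 3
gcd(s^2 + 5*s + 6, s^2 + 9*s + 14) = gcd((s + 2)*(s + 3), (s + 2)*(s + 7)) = s + 2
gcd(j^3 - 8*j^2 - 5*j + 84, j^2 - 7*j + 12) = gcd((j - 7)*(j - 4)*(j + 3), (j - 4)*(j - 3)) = j - 4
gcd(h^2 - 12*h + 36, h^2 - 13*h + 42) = h - 6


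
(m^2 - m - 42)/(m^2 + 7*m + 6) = (m - 7)/(m + 1)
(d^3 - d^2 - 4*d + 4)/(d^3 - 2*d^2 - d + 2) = (d + 2)/(d + 1)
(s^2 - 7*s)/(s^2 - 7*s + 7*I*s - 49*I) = s/(s + 7*I)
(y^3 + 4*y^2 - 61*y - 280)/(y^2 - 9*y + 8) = (y^2 + 12*y + 35)/(y - 1)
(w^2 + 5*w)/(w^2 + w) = (w + 5)/(w + 1)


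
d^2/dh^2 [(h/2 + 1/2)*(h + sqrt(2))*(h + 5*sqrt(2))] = 3*h + 1 + 6*sqrt(2)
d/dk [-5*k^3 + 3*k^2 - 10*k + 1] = -15*k^2 + 6*k - 10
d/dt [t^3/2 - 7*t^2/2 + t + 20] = 3*t^2/2 - 7*t + 1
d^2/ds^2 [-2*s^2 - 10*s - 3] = -4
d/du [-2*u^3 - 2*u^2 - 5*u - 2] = -6*u^2 - 4*u - 5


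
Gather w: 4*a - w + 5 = 4*a - w + 5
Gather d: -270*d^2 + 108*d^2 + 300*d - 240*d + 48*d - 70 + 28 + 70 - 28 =-162*d^2 + 108*d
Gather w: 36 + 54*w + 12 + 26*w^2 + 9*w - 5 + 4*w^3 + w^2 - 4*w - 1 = 4*w^3 + 27*w^2 + 59*w + 42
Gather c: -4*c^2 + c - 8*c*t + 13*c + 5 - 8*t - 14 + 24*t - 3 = -4*c^2 + c*(14 - 8*t) + 16*t - 12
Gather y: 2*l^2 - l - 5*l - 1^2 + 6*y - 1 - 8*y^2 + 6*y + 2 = 2*l^2 - 6*l - 8*y^2 + 12*y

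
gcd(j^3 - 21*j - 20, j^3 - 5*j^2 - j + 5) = j^2 - 4*j - 5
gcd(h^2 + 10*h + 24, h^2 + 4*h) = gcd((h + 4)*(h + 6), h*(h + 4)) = h + 4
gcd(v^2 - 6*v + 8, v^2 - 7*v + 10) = v - 2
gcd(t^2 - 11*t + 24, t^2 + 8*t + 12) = 1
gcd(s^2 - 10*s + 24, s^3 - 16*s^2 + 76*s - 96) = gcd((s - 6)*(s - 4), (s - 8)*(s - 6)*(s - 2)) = s - 6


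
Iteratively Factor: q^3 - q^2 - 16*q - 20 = (q - 5)*(q^2 + 4*q + 4) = (q - 5)*(q + 2)*(q + 2)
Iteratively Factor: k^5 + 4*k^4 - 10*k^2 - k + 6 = (k + 3)*(k^4 + k^3 - 3*k^2 - k + 2) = (k + 1)*(k + 3)*(k^3 - 3*k + 2) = (k - 1)*(k + 1)*(k + 3)*(k^2 + k - 2) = (k - 1)*(k + 1)*(k + 2)*(k + 3)*(k - 1)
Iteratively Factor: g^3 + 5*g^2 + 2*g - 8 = (g + 4)*(g^2 + g - 2) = (g + 2)*(g + 4)*(g - 1)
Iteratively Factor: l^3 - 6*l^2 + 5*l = (l)*(l^2 - 6*l + 5) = l*(l - 5)*(l - 1)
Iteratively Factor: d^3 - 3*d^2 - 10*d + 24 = (d - 2)*(d^2 - d - 12) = (d - 4)*(d - 2)*(d + 3)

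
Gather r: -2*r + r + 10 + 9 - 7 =12 - r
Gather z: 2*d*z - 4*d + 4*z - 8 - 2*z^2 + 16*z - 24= -4*d - 2*z^2 + z*(2*d + 20) - 32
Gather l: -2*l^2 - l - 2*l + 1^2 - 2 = -2*l^2 - 3*l - 1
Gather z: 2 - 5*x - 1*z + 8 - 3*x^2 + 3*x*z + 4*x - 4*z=-3*x^2 - x + z*(3*x - 5) + 10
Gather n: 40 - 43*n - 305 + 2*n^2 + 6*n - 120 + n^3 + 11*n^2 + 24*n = n^3 + 13*n^2 - 13*n - 385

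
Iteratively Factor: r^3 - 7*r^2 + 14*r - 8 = (r - 4)*(r^2 - 3*r + 2) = (r - 4)*(r - 2)*(r - 1)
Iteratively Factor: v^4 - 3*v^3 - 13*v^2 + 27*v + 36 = (v - 3)*(v^3 - 13*v - 12) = (v - 3)*(v + 1)*(v^2 - v - 12) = (v - 3)*(v + 1)*(v + 3)*(v - 4)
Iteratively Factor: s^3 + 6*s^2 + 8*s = (s + 4)*(s^2 + 2*s) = s*(s + 4)*(s + 2)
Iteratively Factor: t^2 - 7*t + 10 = (t - 2)*(t - 5)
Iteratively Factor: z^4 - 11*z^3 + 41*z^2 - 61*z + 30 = (z - 5)*(z^3 - 6*z^2 + 11*z - 6) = (z - 5)*(z - 1)*(z^2 - 5*z + 6) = (z - 5)*(z - 2)*(z - 1)*(z - 3)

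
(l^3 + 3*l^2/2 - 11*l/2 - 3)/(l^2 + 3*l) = l - 3/2 - 1/l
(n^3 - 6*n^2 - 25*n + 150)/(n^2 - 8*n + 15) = (n^2 - n - 30)/(n - 3)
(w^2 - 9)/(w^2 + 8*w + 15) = (w - 3)/(w + 5)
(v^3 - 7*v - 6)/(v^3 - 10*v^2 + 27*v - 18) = (v^2 + 3*v + 2)/(v^2 - 7*v + 6)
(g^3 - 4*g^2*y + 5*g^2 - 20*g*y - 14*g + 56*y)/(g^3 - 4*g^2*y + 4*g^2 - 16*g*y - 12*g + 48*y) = (g + 7)/(g + 6)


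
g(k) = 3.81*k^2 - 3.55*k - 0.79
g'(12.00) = 87.89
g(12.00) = 505.25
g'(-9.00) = -72.13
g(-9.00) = 339.77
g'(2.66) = 16.72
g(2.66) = 16.73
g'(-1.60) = -15.74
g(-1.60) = 14.64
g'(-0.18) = -4.92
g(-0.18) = -0.03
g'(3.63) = 24.11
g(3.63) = 36.53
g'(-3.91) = -33.34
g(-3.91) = 71.34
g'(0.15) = -2.41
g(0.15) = -1.24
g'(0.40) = -0.50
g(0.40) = -1.60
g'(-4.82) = -40.28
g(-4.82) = 104.84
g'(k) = 7.62*k - 3.55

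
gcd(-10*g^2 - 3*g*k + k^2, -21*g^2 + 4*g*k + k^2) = 1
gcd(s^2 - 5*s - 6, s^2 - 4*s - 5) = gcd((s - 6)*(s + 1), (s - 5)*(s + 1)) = s + 1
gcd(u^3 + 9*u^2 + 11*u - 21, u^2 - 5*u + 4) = u - 1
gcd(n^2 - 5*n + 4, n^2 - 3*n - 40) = 1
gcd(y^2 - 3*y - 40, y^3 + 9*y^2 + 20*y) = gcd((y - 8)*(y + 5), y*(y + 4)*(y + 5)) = y + 5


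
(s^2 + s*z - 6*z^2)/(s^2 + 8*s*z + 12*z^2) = (s^2 + s*z - 6*z^2)/(s^2 + 8*s*z + 12*z^2)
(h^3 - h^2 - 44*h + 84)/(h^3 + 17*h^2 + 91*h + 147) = (h^2 - 8*h + 12)/(h^2 + 10*h + 21)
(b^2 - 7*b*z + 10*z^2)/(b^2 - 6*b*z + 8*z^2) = (-b + 5*z)/(-b + 4*z)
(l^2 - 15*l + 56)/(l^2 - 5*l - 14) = (l - 8)/(l + 2)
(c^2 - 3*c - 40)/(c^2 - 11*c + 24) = (c + 5)/(c - 3)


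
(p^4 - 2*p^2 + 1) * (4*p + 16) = 4*p^5 + 16*p^4 - 8*p^3 - 32*p^2 + 4*p + 16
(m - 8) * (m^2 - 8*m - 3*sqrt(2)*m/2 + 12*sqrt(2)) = m^3 - 16*m^2 - 3*sqrt(2)*m^2/2 + 24*sqrt(2)*m + 64*m - 96*sqrt(2)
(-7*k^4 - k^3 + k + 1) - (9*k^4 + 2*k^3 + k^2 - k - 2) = -16*k^4 - 3*k^3 - k^2 + 2*k + 3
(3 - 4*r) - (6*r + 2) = 1 - 10*r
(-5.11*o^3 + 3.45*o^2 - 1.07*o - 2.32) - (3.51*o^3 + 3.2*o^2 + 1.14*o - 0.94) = -8.62*o^3 + 0.25*o^2 - 2.21*o - 1.38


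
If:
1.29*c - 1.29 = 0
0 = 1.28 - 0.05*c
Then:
No Solution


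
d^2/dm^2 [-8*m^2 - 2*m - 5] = -16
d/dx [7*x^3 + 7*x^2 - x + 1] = 21*x^2 + 14*x - 1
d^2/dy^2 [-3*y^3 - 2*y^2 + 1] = -18*y - 4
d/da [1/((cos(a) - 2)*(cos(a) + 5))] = (2*cos(a) + 3)*sin(a)/((cos(a) - 2)^2*(cos(a) + 5)^2)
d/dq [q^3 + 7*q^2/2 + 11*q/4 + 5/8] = 3*q^2 + 7*q + 11/4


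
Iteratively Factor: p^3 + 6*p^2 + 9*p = (p + 3)*(p^2 + 3*p) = p*(p + 3)*(p + 3)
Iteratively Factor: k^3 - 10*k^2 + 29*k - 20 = (k - 1)*(k^2 - 9*k + 20) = (k - 5)*(k - 1)*(k - 4)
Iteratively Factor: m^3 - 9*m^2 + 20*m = (m - 5)*(m^2 - 4*m) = (m - 5)*(m - 4)*(m)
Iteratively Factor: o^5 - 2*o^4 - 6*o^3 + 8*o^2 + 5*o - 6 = (o - 1)*(o^4 - o^3 - 7*o^2 + o + 6) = (o - 3)*(o - 1)*(o^3 + 2*o^2 - o - 2) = (o - 3)*(o - 1)^2*(o^2 + 3*o + 2) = (o - 3)*(o - 1)^2*(o + 2)*(o + 1)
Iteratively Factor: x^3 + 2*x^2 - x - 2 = (x - 1)*(x^2 + 3*x + 2) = (x - 1)*(x + 2)*(x + 1)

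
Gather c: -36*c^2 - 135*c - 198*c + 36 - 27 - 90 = -36*c^2 - 333*c - 81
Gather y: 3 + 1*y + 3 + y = 2*y + 6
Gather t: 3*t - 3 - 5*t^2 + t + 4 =-5*t^2 + 4*t + 1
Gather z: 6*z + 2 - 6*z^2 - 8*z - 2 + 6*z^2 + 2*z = 0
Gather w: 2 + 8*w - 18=8*w - 16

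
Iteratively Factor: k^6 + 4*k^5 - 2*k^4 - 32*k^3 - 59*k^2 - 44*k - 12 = (k + 2)*(k^5 + 2*k^4 - 6*k^3 - 20*k^2 - 19*k - 6) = (k + 2)^2*(k^4 - 6*k^2 - 8*k - 3) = (k + 1)*(k + 2)^2*(k^3 - k^2 - 5*k - 3) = (k + 1)^2*(k + 2)^2*(k^2 - 2*k - 3) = (k - 3)*(k + 1)^2*(k + 2)^2*(k + 1)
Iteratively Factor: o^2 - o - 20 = (o + 4)*(o - 5)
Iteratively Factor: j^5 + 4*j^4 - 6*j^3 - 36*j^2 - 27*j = (j + 3)*(j^4 + j^3 - 9*j^2 - 9*j) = j*(j + 3)*(j^3 + j^2 - 9*j - 9) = j*(j - 3)*(j + 3)*(j^2 + 4*j + 3) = j*(j - 3)*(j + 3)^2*(j + 1)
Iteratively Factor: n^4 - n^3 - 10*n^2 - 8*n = (n - 4)*(n^3 + 3*n^2 + 2*n) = (n - 4)*(n + 2)*(n^2 + n) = n*(n - 4)*(n + 2)*(n + 1)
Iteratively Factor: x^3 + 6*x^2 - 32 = (x - 2)*(x^2 + 8*x + 16) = (x - 2)*(x + 4)*(x + 4)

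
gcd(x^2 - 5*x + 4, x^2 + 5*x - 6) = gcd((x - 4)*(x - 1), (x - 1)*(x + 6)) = x - 1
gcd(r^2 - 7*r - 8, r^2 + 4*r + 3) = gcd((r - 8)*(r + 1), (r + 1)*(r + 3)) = r + 1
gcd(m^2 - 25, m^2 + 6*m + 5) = m + 5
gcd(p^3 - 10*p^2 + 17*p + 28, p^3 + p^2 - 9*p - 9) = p + 1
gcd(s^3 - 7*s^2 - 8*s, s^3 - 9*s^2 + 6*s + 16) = s^2 - 7*s - 8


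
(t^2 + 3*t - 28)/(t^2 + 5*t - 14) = (t - 4)/(t - 2)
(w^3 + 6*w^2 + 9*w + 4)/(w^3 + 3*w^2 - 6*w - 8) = (w + 1)/(w - 2)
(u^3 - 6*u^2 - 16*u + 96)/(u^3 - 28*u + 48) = (u^2 - 2*u - 24)/(u^2 + 4*u - 12)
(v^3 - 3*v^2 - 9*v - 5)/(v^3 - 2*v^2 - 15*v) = (v^2 + 2*v + 1)/(v*(v + 3))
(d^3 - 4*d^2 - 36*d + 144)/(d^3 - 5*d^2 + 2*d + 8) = (d^2 - 36)/(d^2 - d - 2)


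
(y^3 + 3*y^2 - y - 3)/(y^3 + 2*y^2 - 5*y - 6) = (y - 1)/(y - 2)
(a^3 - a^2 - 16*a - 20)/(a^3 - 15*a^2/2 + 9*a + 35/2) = 2*(a^2 + 4*a + 4)/(2*a^2 - 5*a - 7)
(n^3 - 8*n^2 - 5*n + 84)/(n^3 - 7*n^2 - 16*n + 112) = (n + 3)/(n + 4)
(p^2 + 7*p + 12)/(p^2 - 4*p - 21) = (p + 4)/(p - 7)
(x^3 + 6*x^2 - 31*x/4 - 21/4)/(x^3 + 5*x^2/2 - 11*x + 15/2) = (2*x^2 + 15*x + 7)/(2*(x^2 + 4*x - 5))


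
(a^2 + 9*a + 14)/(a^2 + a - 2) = (a + 7)/(a - 1)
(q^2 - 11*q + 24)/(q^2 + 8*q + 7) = (q^2 - 11*q + 24)/(q^2 + 8*q + 7)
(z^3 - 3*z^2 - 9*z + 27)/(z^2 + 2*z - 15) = (z^2 - 9)/(z + 5)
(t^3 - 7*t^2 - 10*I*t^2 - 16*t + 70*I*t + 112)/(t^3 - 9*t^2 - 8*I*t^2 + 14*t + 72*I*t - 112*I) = (t - 2*I)/(t - 2)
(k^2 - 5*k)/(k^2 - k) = (k - 5)/(k - 1)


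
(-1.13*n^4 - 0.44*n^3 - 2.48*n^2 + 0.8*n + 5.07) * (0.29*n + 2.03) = -0.3277*n^5 - 2.4215*n^4 - 1.6124*n^3 - 4.8024*n^2 + 3.0943*n + 10.2921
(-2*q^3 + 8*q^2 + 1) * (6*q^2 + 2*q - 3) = -12*q^5 + 44*q^4 + 22*q^3 - 18*q^2 + 2*q - 3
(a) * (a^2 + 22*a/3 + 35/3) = a^3 + 22*a^2/3 + 35*a/3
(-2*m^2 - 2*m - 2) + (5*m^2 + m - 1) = 3*m^2 - m - 3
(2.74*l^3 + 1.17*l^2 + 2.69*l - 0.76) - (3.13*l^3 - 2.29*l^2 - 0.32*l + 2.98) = -0.39*l^3 + 3.46*l^2 + 3.01*l - 3.74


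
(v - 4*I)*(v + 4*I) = v^2 + 16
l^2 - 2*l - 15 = (l - 5)*(l + 3)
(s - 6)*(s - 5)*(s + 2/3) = s^3 - 31*s^2/3 + 68*s/3 + 20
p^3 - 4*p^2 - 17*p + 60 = (p - 5)*(p - 3)*(p + 4)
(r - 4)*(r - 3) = r^2 - 7*r + 12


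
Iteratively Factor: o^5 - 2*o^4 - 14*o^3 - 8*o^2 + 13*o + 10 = (o + 1)*(o^4 - 3*o^3 - 11*o^2 + 3*o + 10) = (o + 1)*(o + 2)*(o^3 - 5*o^2 - o + 5) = (o + 1)^2*(o + 2)*(o^2 - 6*o + 5) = (o - 1)*(o + 1)^2*(o + 2)*(o - 5)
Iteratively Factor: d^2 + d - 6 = (d - 2)*(d + 3)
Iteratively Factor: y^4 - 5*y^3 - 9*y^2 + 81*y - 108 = (y - 3)*(y^3 - 2*y^2 - 15*y + 36) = (y - 3)^2*(y^2 + y - 12) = (y - 3)^2*(y + 4)*(y - 3)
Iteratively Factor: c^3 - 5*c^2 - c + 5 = (c + 1)*(c^2 - 6*c + 5) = (c - 1)*(c + 1)*(c - 5)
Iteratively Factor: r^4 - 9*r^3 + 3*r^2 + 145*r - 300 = (r + 4)*(r^3 - 13*r^2 + 55*r - 75) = (r - 5)*(r + 4)*(r^2 - 8*r + 15) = (r - 5)*(r - 3)*(r + 4)*(r - 5)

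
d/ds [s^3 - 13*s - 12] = 3*s^2 - 13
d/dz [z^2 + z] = 2*z + 1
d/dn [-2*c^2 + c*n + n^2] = c + 2*n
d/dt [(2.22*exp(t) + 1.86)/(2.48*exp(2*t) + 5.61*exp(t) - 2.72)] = (-(2.22*exp(t) + 1.86)*(4.96*exp(t) + 5.61) + 5.5056*exp(2*t) + 12.4542*exp(t) - 6.0384)*exp(t)/(2.48*exp(2*t) + 5.61*exp(t) - 2.72)^2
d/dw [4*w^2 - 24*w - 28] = 8*w - 24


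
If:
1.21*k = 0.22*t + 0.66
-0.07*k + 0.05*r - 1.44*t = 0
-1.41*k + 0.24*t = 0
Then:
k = -8.00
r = -1364.80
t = -47.00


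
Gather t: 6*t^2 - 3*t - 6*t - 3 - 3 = 6*t^2 - 9*t - 6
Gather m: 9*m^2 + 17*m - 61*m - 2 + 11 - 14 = 9*m^2 - 44*m - 5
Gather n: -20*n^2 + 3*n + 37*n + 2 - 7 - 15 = -20*n^2 + 40*n - 20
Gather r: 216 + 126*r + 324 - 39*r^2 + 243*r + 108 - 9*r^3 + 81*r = -9*r^3 - 39*r^2 + 450*r + 648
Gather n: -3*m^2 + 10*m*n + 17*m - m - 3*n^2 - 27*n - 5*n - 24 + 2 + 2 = -3*m^2 + 16*m - 3*n^2 + n*(10*m - 32) - 20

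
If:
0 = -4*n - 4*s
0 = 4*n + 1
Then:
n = -1/4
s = 1/4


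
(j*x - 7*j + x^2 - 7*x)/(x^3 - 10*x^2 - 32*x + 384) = (j*x - 7*j + x^2 - 7*x)/(x^3 - 10*x^2 - 32*x + 384)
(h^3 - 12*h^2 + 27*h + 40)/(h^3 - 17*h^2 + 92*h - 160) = (h + 1)/(h - 4)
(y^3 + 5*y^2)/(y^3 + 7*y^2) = (y + 5)/(y + 7)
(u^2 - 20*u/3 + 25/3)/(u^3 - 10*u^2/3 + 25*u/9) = 3*(u - 5)/(u*(3*u - 5))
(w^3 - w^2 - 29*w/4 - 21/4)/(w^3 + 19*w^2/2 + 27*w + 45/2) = (2*w^2 - 5*w - 7)/(2*(w^2 + 8*w + 15))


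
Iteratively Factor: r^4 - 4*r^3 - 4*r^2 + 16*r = (r - 4)*(r^3 - 4*r) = (r - 4)*(r + 2)*(r^2 - 2*r) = r*(r - 4)*(r + 2)*(r - 2)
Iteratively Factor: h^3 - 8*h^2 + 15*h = (h - 5)*(h^2 - 3*h) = h*(h - 5)*(h - 3)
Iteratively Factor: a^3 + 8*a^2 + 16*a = (a)*(a^2 + 8*a + 16) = a*(a + 4)*(a + 4)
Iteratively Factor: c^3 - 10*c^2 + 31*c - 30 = (c - 2)*(c^2 - 8*c + 15) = (c - 5)*(c - 2)*(c - 3)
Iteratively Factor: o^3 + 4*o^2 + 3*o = (o)*(o^2 + 4*o + 3) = o*(o + 1)*(o + 3)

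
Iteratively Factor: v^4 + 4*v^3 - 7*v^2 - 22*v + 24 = (v - 1)*(v^3 + 5*v^2 - 2*v - 24) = (v - 1)*(v + 3)*(v^2 + 2*v - 8) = (v - 1)*(v + 3)*(v + 4)*(v - 2)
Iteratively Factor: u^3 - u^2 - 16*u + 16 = (u + 4)*(u^2 - 5*u + 4) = (u - 4)*(u + 4)*(u - 1)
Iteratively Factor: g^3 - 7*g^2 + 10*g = (g)*(g^2 - 7*g + 10) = g*(g - 5)*(g - 2)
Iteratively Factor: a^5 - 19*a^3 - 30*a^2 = (a)*(a^4 - 19*a^2 - 30*a) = a*(a + 2)*(a^3 - 2*a^2 - 15*a) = a*(a + 2)*(a + 3)*(a^2 - 5*a) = a^2*(a + 2)*(a + 3)*(a - 5)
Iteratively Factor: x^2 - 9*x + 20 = (x - 5)*(x - 4)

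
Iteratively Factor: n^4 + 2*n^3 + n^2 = (n + 1)*(n^3 + n^2) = n*(n + 1)*(n^2 + n) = n*(n + 1)^2*(n)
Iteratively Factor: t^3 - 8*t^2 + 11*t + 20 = (t - 4)*(t^2 - 4*t - 5) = (t - 4)*(t + 1)*(t - 5)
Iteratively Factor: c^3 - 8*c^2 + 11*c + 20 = (c + 1)*(c^2 - 9*c + 20) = (c - 5)*(c + 1)*(c - 4)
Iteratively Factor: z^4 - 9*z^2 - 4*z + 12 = (z - 1)*(z^3 + z^2 - 8*z - 12) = (z - 1)*(z + 2)*(z^2 - z - 6) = (z - 1)*(z + 2)^2*(z - 3)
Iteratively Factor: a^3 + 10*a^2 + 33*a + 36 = (a + 4)*(a^2 + 6*a + 9) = (a + 3)*(a + 4)*(a + 3)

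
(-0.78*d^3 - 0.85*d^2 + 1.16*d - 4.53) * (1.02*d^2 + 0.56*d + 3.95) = -0.7956*d^5 - 1.3038*d^4 - 2.3738*d^3 - 7.3285*d^2 + 2.0452*d - 17.8935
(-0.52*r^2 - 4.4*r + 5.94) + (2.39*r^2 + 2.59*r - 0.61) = 1.87*r^2 - 1.81*r + 5.33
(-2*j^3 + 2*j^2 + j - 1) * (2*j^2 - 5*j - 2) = -4*j^5 + 14*j^4 - 4*j^3 - 11*j^2 + 3*j + 2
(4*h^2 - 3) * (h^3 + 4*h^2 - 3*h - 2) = 4*h^5 + 16*h^4 - 15*h^3 - 20*h^2 + 9*h + 6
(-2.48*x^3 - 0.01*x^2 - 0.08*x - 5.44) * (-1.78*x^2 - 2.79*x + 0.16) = 4.4144*x^5 + 6.937*x^4 - 0.2265*x^3 + 9.9048*x^2 + 15.1648*x - 0.8704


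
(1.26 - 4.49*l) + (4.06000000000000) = 5.32 - 4.49*l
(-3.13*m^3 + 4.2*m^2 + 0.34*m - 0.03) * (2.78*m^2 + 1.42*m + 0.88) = -8.7014*m^5 + 7.2314*m^4 + 4.1548*m^3 + 4.0954*m^2 + 0.2566*m - 0.0264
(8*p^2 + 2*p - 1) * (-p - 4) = -8*p^3 - 34*p^2 - 7*p + 4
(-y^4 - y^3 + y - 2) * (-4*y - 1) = 4*y^5 + 5*y^4 + y^3 - 4*y^2 + 7*y + 2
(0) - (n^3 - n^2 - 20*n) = -n^3 + n^2 + 20*n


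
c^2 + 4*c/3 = c*(c + 4/3)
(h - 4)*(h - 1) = h^2 - 5*h + 4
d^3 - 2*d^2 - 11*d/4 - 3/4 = (d - 3)*(d + 1/2)^2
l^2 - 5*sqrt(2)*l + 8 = (l - 4*sqrt(2))*(l - sqrt(2))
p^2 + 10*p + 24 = (p + 4)*(p + 6)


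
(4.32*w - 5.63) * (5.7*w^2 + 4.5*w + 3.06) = 24.624*w^3 - 12.651*w^2 - 12.1158*w - 17.2278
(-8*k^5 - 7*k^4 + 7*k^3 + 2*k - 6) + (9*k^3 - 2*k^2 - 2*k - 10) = -8*k^5 - 7*k^4 + 16*k^3 - 2*k^2 - 16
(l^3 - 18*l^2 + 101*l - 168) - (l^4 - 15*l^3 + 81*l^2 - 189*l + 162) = -l^4 + 16*l^3 - 99*l^2 + 290*l - 330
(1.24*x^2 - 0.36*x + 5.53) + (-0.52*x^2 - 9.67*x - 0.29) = 0.72*x^2 - 10.03*x + 5.24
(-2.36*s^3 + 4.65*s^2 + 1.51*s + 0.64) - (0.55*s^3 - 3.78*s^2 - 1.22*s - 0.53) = -2.91*s^3 + 8.43*s^2 + 2.73*s + 1.17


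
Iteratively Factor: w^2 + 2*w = (w)*(w + 2)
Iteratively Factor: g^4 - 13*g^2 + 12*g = (g - 3)*(g^3 + 3*g^2 - 4*g) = (g - 3)*(g + 4)*(g^2 - g) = g*(g - 3)*(g + 4)*(g - 1)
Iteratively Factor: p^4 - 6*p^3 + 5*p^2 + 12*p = (p + 1)*(p^3 - 7*p^2 + 12*p) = p*(p + 1)*(p^2 - 7*p + 12) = p*(p - 4)*(p + 1)*(p - 3)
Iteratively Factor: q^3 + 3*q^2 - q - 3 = (q + 1)*(q^2 + 2*q - 3) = (q - 1)*(q + 1)*(q + 3)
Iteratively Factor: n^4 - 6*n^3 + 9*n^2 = (n)*(n^3 - 6*n^2 + 9*n) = n^2*(n^2 - 6*n + 9) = n^2*(n - 3)*(n - 3)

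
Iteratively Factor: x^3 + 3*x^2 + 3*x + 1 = (x + 1)*(x^2 + 2*x + 1) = (x + 1)^2*(x + 1)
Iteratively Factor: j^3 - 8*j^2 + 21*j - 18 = (j - 2)*(j^2 - 6*j + 9) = (j - 3)*(j - 2)*(j - 3)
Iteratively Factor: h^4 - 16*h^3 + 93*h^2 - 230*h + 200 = (h - 2)*(h^3 - 14*h^2 + 65*h - 100) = (h - 4)*(h - 2)*(h^2 - 10*h + 25) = (h - 5)*(h - 4)*(h - 2)*(h - 5)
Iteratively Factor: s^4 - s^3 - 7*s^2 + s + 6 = (s - 3)*(s^3 + 2*s^2 - s - 2) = (s - 3)*(s + 2)*(s^2 - 1) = (s - 3)*(s + 1)*(s + 2)*(s - 1)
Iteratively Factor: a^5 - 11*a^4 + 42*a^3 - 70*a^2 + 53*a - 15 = (a - 3)*(a^4 - 8*a^3 + 18*a^2 - 16*a + 5) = (a - 3)*(a - 1)*(a^3 - 7*a^2 + 11*a - 5) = (a - 3)*(a - 1)^2*(a^2 - 6*a + 5) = (a - 5)*(a - 3)*(a - 1)^2*(a - 1)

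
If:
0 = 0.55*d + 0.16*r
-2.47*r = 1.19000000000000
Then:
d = 0.14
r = -0.48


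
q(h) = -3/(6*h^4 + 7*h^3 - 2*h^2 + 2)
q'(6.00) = 0.00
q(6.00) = 0.00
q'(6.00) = 0.00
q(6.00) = 0.00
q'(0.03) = -0.08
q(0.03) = -1.50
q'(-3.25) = -0.01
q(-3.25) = -0.01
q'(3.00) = 0.01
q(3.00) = -0.00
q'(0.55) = 2.53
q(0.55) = -0.97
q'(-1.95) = -0.32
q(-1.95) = -0.10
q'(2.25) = 0.02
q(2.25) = -0.01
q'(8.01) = 0.00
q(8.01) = -0.00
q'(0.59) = 2.46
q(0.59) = -0.86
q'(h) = -3*(-24*h^3 - 21*h^2 + 4*h)/(6*h^4 + 7*h^3 - 2*h^2 + 2)^2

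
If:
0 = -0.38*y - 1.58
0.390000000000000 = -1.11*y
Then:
No Solution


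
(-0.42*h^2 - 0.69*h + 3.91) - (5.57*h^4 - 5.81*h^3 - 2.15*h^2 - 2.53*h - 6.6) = -5.57*h^4 + 5.81*h^3 + 1.73*h^2 + 1.84*h + 10.51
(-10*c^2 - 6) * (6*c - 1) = -60*c^3 + 10*c^2 - 36*c + 6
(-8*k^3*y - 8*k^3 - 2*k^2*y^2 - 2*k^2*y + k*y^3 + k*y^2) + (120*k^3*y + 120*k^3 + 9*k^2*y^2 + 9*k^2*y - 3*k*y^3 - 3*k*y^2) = 112*k^3*y + 112*k^3 + 7*k^2*y^2 + 7*k^2*y - 2*k*y^3 - 2*k*y^2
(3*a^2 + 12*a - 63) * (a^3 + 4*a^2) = 3*a^5 + 24*a^4 - 15*a^3 - 252*a^2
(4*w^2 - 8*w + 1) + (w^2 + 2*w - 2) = 5*w^2 - 6*w - 1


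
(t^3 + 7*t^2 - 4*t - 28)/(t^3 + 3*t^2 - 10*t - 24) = (t^2 + 5*t - 14)/(t^2 + t - 12)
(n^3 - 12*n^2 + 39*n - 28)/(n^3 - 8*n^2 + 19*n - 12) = (n - 7)/(n - 3)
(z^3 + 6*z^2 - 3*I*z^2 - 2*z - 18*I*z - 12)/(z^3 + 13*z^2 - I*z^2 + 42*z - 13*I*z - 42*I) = (z - 2*I)/(z + 7)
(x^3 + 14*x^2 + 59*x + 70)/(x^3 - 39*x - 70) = (x + 7)/(x - 7)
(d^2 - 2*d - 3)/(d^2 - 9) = (d + 1)/(d + 3)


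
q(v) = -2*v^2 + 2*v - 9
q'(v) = 2 - 4*v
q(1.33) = -9.88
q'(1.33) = -3.32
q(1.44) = -10.27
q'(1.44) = -3.76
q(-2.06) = -21.61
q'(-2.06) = 10.24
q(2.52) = -16.66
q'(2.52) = -8.08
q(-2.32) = -24.40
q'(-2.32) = 11.28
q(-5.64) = -83.90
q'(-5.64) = 24.56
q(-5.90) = -90.42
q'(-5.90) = 25.60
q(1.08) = -9.17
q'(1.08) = -2.32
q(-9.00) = -189.00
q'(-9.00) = 38.00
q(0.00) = -9.00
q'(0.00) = 2.00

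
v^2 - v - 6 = (v - 3)*(v + 2)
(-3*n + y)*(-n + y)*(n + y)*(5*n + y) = 15*n^4 - 2*n^3*y - 16*n^2*y^2 + 2*n*y^3 + y^4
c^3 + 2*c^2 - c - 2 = (c - 1)*(c + 1)*(c + 2)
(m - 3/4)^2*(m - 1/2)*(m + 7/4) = m^4 - m^3/4 - 35*m^2/16 + 129*m/64 - 63/128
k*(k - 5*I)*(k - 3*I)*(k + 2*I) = k^4 - 6*I*k^3 + k^2 - 30*I*k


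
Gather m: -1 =-1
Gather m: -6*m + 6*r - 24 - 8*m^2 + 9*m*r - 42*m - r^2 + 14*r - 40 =-8*m^2 + m*(9*r - 48) - r^2 + 20*r - 64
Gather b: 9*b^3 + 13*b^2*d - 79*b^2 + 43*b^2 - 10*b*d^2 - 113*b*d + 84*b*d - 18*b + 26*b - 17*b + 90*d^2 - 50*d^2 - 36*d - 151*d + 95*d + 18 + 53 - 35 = 9*b^3 + b^2*(13*d - 36) + b*(-10*d^2 - 29*d - 9) + 40*d^2 - 92*d + 36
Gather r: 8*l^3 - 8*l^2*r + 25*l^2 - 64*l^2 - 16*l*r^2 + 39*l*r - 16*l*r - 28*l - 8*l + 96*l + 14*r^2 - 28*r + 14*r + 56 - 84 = 8*l^3 - 39*l^2 + 60*l + r^2*(14 - 16*l) + r*(-8*l^2 + 23*l - 14) - 28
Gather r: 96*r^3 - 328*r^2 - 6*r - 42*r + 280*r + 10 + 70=96*r^3 - 328*r^2 + 232*r + 80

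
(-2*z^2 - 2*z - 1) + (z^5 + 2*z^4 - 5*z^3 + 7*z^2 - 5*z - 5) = z^5 + 2*z^4 - 5*z^3 + 5*z^2 - 7*z - 6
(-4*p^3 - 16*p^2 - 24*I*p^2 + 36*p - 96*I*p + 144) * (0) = 0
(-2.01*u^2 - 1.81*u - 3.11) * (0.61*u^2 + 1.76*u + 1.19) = -1.2261*u^4 - 4.6417*u^3 - 7.4746*u^2 - 7.6275*u - 3.7009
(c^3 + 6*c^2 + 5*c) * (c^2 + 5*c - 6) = c^5 + 11*c^4 + 29*c^3 - 11*c^2 - 30*c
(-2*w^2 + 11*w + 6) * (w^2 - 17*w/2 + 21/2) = -2*w^4 + 28*w^3 - 217*w^2/2 + 129*w/2 + 63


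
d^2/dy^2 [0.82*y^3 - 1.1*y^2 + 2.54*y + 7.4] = 4.92*y - 2.2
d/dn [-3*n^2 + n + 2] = 1 - 6*n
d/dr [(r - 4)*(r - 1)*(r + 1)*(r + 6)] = 4*r^3 + 6*r^2 - 50*r - 2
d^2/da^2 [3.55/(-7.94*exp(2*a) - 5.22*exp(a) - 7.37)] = (-3.55*(15.88*exp(a) + 5.22)*(31.76*exp(a) + 10.44)*exp(a) + (112.748*exp(a) + 18.531)*(7.94*exp(2*a) + 5.22*exp(a) + 7.37))*exp(a)/(7.94*exp(2*a) + 5.22*exp(a) + 7.37)^3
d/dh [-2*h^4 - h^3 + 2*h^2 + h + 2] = -8*h^3 - 3*h^2 + 4*h + 1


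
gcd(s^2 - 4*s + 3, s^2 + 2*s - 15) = s - 3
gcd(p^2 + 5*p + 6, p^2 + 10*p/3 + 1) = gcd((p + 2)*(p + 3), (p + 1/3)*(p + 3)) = p + 3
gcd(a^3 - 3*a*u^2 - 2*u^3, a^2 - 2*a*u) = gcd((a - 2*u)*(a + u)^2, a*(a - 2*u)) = -a + 2*u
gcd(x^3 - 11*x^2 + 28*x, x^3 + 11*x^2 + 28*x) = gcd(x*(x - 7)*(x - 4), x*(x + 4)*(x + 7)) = x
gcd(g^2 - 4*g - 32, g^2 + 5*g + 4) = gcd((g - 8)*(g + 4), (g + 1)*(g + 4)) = g + 4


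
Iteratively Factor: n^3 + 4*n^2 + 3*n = (n)*(n^2 + 4*n + 3) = n*(n + 1)*(n + 3)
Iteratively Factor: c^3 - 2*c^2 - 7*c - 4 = (c - 4)*(c^2 + 2*c + 1) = (c - 4)*(c + 1)*(c + 1)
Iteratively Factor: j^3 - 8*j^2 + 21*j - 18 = (j - 3)*(j^2 - 5*j + 6) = (j - 3)^2*(j - 2)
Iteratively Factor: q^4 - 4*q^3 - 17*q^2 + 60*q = (q + 4)*(q^3 - 8*q^2 + 15*q) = (q - 3)*(q + 4)*(q^2 - 5*q) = q*(q - 3)*(q + 4)*(q - 5)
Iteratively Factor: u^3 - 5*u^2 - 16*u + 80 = (u - 5)*(u^2 - 16) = (u - 5)*(u + 4)*(u - 4)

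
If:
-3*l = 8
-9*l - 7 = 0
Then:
No Solution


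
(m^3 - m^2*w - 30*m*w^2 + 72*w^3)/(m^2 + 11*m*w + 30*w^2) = (m^2 - 7*m*w + 12*w^2)/(m + 5*w)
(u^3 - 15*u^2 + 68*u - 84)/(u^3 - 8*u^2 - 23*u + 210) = (u - 2)/(u + 5)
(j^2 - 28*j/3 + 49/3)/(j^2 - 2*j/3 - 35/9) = 3*(j - 7)/(3*j + 5)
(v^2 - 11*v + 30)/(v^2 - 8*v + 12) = (v - 5)/(v - 2)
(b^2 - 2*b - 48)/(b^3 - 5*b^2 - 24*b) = (b + 6)/(b*(b + 3))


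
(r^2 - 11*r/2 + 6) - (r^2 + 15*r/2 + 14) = -13*r - 8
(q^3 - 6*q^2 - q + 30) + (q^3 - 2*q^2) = 2*q^3 - 8*q^2 - q + 30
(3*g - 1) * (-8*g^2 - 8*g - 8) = -24*g^3 - 16*g^2 - 16*g + 8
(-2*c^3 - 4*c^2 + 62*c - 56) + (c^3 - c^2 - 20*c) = -c^3 - 5*c^2 + 42*c - 56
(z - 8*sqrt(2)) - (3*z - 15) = -2*z - 8*sqrt(2) + 15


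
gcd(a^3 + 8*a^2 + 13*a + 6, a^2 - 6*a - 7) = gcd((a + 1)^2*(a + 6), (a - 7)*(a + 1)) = a + 1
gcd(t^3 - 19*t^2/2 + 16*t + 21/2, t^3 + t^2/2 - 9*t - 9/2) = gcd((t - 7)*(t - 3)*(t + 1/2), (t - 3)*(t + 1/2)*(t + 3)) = t^2 - 5*t/2 - 3/2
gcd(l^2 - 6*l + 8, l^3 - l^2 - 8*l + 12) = l - 2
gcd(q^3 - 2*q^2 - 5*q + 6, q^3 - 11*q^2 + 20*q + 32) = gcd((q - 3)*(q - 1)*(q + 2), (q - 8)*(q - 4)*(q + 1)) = 1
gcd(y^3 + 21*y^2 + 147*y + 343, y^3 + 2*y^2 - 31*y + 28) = y + 7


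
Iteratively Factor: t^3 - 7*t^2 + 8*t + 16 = (t - 4)*(t^2 - 3*t - 4) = (t - 4)*(t + 1)*(t - 4)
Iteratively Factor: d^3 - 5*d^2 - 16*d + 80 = (d - 4)*(d^2 - d - 20) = (d - 5)*(d - 4)*(d + 4)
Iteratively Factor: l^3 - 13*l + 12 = (l + 4)*(l^2 - 4*l + 3) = (l - 1)*(l + 4)*(l - 3)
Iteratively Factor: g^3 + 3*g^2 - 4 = (g + 2)*(g^2 + g - 2) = (g + 2)^2*(g - 1)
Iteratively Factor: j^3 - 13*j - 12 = (j + 1)*(j^2 - j - 12) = (j + 1)*(j + 3)*(j - 4)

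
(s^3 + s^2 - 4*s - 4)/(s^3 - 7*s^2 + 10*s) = (s^2 + 3*s + 2)/(s*(s - 5))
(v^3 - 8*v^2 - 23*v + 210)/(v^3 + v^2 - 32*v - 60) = (v - 7)/(v + 2)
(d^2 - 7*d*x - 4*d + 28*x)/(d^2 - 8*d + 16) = (d - 7*x)/(d - 4)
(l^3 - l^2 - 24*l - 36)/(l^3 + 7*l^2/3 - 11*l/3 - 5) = 3*(l^2 - 4*l - 12)/(3*l^2 - 2*l - 5)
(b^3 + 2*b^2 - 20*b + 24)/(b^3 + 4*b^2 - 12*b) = (b - 2)/b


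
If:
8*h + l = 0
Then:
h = -l/8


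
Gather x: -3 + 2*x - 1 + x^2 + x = x^2 + 3*x - 4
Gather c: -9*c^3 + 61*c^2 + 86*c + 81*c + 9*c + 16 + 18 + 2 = -9*c^3 + 61*c^2 + 176*c + 36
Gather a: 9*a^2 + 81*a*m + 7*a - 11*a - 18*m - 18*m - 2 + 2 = 9*a^2 + a*(81*m - 4) - 36*m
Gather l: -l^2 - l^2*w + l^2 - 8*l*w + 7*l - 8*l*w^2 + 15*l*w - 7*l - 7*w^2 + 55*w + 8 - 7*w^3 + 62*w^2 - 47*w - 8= -l^2*w + l*(-8*w^2 + 7*w) - 7*w^3 + 55*w^2 + 8*w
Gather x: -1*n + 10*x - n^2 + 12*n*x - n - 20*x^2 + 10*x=-n^2 - 2*n - 20*x^2 + x*(12*n + 20)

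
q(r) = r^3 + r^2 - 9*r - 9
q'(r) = 3*r^2 + 2*r - 9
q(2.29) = -12.36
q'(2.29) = 11.31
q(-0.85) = -1.24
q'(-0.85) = -8.53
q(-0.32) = -6.05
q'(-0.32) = -9.33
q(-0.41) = -5.21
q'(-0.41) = -9.32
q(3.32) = 8.74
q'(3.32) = 30.71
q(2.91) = -2.08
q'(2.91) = 22.22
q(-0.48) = -4.56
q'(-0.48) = -9.27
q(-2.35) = 4.69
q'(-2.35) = 2.87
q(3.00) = 0.00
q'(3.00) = 24.00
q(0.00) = -9.00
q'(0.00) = -9.00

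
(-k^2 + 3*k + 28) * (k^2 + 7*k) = -k^4 - 4*k^3 + 49*k^2 + 196*k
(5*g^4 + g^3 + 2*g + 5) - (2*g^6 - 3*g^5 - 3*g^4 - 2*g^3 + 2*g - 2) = -2*g^6 + 3*g^5 + 8*g^4 + 3*g^3 + 7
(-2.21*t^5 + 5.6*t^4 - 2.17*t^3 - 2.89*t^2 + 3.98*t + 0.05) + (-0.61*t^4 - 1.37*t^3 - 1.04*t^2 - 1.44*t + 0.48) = -2.21*t^5 + 4.99*t^4 - 3.54*t^3 - 3.93*t^2 + 2.54*t + 0.53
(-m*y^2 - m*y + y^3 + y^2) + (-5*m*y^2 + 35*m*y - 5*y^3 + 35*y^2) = -6*m*y^2 + 34*m*y - 4*y^3 + 36*y^2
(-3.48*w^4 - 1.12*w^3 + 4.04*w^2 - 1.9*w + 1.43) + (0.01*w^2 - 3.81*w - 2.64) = -3.48*w^4 - 1.12*w^3 + 4.05*w^2 - 5.71*w - 1.21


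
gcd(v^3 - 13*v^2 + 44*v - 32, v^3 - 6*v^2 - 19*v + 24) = v^2 - 9*v + 8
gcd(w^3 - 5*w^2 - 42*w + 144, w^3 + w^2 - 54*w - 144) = w^2 - 2*w - 48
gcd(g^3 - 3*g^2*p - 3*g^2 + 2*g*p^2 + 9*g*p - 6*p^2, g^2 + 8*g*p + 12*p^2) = 1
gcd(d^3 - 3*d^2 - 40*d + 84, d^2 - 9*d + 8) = 1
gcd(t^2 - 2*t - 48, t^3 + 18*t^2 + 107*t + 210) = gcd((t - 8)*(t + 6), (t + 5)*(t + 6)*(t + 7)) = t + 6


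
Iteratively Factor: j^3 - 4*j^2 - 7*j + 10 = (j + 2)*(j^2 - 6*j + 5) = (j - 5)*(j + 2)*(j - 1)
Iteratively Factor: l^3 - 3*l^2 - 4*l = (l - 4)*(l^2 + l) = l*(l - 4)*(l + 1)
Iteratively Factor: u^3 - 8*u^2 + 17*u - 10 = (u - 1)*(u^2 - 7*u + 10) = (u - 5)*(u - 1)*(u - 2)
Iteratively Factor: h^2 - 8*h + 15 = (h - 3)*(h - 5)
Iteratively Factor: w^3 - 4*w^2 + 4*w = (w - 2)*(w^2 - 2*w) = w*(w - 2)*(w - 2)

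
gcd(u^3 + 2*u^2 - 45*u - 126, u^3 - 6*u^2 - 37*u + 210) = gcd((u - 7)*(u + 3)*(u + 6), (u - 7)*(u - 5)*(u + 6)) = u^2 - u - 42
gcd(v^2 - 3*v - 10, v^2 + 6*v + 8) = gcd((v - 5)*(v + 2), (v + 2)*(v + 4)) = v + 2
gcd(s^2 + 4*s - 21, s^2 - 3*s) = s - 3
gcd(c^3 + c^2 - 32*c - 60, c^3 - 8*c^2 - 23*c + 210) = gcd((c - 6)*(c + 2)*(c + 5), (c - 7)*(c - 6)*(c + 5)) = c^2 - c - 30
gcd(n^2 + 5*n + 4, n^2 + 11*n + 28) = n + 4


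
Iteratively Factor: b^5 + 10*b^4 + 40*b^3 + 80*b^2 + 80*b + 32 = (b + 2)*(b^4 + 8*b^3 + 24*b^2 + 32*b + 16) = (b + 2)^2*(b^3 + 6*b^2 + 12*b + 8) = (b + 2)^3*(b^2 + 4*b + 4) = (b + 2)^4*(b + 2)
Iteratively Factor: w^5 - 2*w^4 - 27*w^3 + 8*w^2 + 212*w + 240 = (w + 3)*(w^4 - 5*w^3 - 12*w^2 + 44*w + 80) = (w + 2)*(w + 3)*(w^3 - 7*w^2 + 2*w + 40) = (w + 2)^2*(w + 3)*(w^2 - 9*w + 20) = (w - 4)*(w + 2)^2*(w + 3)*(w - 5)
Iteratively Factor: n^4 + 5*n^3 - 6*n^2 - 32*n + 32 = (n + 4)*(n^3 + n^2 - 10*n + 8) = (n - 2)*(n + 4)*(n^2 + 3*n - 4) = (n - 2)*(n - 1)*(n + 4)*(n + 4)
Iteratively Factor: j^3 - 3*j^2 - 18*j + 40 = (j - 2)*(j^2 - j - 20) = (j - 5)*(j - 2)*(j + 4)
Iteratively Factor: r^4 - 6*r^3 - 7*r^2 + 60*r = (r + 3)*(r^3 - 9*r^2 + 20*r) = (r - 4)*(r + 3)*(r^2 - 5*r) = r*(r - 4)*(r + 3)*(r - 5)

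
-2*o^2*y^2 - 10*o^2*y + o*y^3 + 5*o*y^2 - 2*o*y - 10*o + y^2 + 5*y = (-2*o + y)*(y + 5)*(o*y + 1)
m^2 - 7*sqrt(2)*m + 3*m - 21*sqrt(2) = (m + 3)*(m - 7*sqrt(2))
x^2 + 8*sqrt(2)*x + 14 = (x + sqrt(2))*(x + 7*sqrt(2))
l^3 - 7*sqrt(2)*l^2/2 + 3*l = l*(l - 3*sqrt(2))*(l - sqrt(2)/2)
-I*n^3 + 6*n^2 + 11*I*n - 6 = (n + 2*I)*(n + 3*I)*(-I*n + 1)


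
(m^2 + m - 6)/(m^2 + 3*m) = (m - 2)/m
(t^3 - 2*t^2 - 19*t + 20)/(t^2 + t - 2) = (t^2 - t - 20)/(t + 2)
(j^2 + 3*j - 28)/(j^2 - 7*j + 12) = (j + 7)/(j - 3)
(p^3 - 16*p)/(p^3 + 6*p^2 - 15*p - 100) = p*(p + 4)/(p^2 + 10*p + 25)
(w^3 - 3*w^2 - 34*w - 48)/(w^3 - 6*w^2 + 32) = (w^2 - 5*w - 24)/(w^2 - 8*w + 16)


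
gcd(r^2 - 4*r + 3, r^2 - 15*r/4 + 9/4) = r - 3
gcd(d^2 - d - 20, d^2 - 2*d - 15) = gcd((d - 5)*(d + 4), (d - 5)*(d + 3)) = d - 5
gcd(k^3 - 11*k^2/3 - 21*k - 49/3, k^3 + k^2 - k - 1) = k + 1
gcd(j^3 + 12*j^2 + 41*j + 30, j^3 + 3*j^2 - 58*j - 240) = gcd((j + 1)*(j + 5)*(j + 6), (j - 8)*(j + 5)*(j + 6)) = j^2 + 11*j + 30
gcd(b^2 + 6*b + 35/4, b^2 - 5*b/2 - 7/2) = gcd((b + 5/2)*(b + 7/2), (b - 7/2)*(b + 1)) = 1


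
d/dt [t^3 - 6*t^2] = 3*t*(t - 4)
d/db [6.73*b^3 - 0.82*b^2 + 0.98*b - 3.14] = 20.19*b^2 - 1.64*b + 0.98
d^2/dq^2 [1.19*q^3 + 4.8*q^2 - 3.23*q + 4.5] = 7.14*q + 9.6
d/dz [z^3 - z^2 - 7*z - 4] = 3*z^2 - 2*z - 7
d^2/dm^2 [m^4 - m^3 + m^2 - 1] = 12*m^2 - 6*m + 2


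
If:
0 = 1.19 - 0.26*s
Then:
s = 4.58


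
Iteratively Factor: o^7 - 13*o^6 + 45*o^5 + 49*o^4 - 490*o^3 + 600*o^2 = (o)*(o^6 - 13*o^5 + 45*o^4 + 49*o^3 - 490*o^2 + 600*o) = o*(o - 5)*(o^5 - 8*o^4 + 5*o^3 + 74*o^2 - 120*o) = o^2*(o - 5)*(o^4 - 8*o^3 + 5*o^2 + 74*o - 120) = o^2*(o - 5)*(o + 3)*(o^3 - 11*o^2 + 38*o - 40) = o^2*(o - 5)^2*(o + 3)*(o^2 - 6*o + 8) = o^2*(o - 5)^2*(o - 4)*(o + 3)*(o - 2)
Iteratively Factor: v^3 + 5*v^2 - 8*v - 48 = (v + 4)*(v^2 + v - 12) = (v - 3)*(v + 4)*(v + 4)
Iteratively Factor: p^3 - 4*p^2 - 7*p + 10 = (p + 2)*(p^2 - 6*p + 5) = (p - 5)*(p + 2)*(p - 1)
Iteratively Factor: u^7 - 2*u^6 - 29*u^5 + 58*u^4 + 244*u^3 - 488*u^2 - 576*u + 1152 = (u - 2)*(u^6 - 29*u^4 + 244*u^2 - 576) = (u - 2)^2*(u^5 + 2*u^4 - 25*u^3 - 50*u^2 + 144*u + 288) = (u - 3)*(u - 2)^2*(u^4 + 5*u^3 - 10*u^2 - 80*u - 96) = (u - 3)*(u - 2)^2*(u + 2)*(u^3 + 3*u^2 - 16*u - 48) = (u - 3)*(u - 2)^2*(u + 2)*(u + 4)*(u^2 - u - 12) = (u - 3)*(u - 2)^2*(u + 2)*(u + 3)*(u + 4)*(u - 4)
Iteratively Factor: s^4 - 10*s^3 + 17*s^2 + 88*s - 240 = (s - 5)*(s^3 - 5*s^2 - 8*s + 48) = (s - 5)*(s - 4)*(s^2 - s - 12) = (s - 5)*(s - 4)^2*(s + 3)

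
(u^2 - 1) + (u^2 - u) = 2*u^2 - u - 1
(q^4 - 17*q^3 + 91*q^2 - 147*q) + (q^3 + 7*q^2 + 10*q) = q^4 - 16*q^3 + 98*q^2 - 137*q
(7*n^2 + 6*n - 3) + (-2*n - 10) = 7*n^2 + 4*n - 13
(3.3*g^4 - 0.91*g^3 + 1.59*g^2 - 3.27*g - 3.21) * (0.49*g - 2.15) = 1.617*g^5 - 7.5409*g^4 + 2.7356*g^3 - 5.0208*g^2 + 5.4576*g + 6.9015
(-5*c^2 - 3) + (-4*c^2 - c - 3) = -9*c^2 - c - 6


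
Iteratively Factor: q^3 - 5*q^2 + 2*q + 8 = (q - 4)*(q^2 - q - 2) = (q - 4)*(q - 2)*(q + 1)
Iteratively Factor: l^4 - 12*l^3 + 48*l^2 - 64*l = (l - 4)*(l^3 - 8*l^2 + 16*l) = l*(l - 4)*(l^2 - 8*l + 16) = l*(l - 4)^2*(l - 4)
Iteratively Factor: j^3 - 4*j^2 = (j)*(j^2 - 4*j) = j*(j - 4)*(j)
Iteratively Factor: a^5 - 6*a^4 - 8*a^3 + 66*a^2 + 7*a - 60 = (a - 4)*(a^4 - 2*a^3 - 16*a^2 + 2*a + 15) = (a - 5)*(a - 4)*(a^3 + 3*a^2 - a - 3) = (a - 5)*(a - 4)*(a + 1)*(a^2 + 2*a - 3) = (a - 5)*(a - 4)*(a + 1)*(a + 3)*(a - 1)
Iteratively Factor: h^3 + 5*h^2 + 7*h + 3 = (h + 3)*(h^2 + 2*h + 1) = (h + 1)*(h + 3)*(h + 1)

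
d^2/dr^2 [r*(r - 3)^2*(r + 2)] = 12*r^2 - 24*r - 6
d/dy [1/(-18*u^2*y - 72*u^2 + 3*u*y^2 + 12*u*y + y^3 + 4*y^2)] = (18*u^2 - 6*u*y - 12*u - 3*y^2 - 8*y)/(-18*u^2*y - 72*u^2 + 3*u*y^2 + 12*u*y + y^3 + 4*y^2)^2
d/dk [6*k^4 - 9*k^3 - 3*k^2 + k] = 24*k^3 - 27*k^2 - 6*k + 1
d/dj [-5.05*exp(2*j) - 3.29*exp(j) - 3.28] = (-10.1*exp(j) - 3.29)*exp(j)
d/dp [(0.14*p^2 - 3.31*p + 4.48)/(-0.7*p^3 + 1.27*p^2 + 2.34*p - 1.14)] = (0.098*p^4 - 4.634*p^3 + 13.9393*p^2 - 11.6984*p - 6.7098)/(0.49*p^6 - 1.778*p^5 - 1.6631*p^4 + 7.5396*p^3 + 2.58*p^2 - 5.3352*p + 1.2996)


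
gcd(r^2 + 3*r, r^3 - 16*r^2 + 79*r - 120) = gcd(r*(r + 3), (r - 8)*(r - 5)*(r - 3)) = 1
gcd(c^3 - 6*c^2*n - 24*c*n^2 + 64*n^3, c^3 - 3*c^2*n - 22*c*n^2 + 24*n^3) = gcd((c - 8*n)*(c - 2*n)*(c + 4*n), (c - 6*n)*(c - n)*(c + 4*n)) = c + 4*n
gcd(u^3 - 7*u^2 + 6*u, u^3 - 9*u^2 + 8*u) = u^2 - u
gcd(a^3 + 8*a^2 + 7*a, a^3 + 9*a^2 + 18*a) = a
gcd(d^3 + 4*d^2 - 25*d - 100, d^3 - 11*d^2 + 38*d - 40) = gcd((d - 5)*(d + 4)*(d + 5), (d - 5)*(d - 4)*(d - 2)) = d - 5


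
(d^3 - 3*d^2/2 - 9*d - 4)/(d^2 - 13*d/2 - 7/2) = (d^2 - 2*d - 8)/(d - 7)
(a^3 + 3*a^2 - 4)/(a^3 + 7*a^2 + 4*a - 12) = (a + 2)/(a + 6)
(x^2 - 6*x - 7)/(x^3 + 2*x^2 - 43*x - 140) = (x + 1)/(x^2 + 9*x + 20)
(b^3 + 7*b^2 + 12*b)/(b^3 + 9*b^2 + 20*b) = (b + 3)/(b + 5)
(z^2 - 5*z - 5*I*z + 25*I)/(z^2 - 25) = (z - 5*I)/(z + 5)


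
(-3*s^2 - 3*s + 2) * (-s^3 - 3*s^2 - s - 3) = 3*s^5 + 12*s^4 + 10*s^3 + 6*s^2 + 7*s - 6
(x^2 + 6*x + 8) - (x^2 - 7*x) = 13*x + 8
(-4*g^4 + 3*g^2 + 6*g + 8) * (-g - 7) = 4*g^5 + 28*g^4 - 3*g^3 - 27*g^2 - 50*g - 56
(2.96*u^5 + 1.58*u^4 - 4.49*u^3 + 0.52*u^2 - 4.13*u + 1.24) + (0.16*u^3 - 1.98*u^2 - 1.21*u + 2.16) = 2.96*u^5 + 1.58*u^4 - 4.33*u^3 - 1.46*u^2 - 5.34*u + 3.4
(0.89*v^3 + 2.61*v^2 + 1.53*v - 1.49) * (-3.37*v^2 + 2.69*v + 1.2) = -2.9993*v^5 - 6.4016*v^4 + 2.9328*v^3 + 12.269*v^2 - 2.1721*v - 1.788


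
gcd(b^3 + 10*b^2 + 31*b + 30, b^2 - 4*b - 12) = b + 2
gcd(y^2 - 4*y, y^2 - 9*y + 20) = y - 4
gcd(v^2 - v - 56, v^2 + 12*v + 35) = v + 7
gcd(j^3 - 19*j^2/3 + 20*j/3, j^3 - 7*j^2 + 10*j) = j^2 - 5*j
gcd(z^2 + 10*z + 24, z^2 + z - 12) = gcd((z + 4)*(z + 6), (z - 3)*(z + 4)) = z + 4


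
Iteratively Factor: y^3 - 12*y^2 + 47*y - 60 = (y - 3)*(y^2 - 9*y + 20) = (y - 4)*(y - 3)*(y - 5)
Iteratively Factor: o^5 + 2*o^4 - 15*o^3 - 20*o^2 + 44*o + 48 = (o + 1)*(o^4 + o^3 - 16*o^2 - 4*o + 48) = (o + 1)*(o + 2)*(o^3 - o^2 - 14*o + 24) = (o - 2)*(o + 1)*(o + 2)*(o^2 + o - 12) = (o - 2)*(o + 1)*(o + 2)*(o + 4)*(o - 3)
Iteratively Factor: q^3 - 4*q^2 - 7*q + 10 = (q - 5)*(q^2 + q - 2) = (q - 5)*(q - 1)*(q + 2)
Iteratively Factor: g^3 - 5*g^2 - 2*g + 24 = (g - 3)*(g^2 - 2*g - 8) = (g - 4)*(g - 3)*(g + 2)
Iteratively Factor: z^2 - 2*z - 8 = (z + 2)*(z - 4)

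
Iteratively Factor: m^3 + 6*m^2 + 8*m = (m)*(m^2 + 6*m + 8) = m*(m + 4)*(m + 2)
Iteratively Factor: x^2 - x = (x)*(x - 1)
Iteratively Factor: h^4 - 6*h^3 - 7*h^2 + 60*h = (h - 4)*(h^3 - 2*h^2 - 15*h) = (h - 5)*(h - 4)*(h^2 + 3*h) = (h - 5)*(h - 4)*(h + 3)*(h)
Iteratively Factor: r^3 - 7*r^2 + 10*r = (r)*(r^2 - 7*r + 10) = r*(r - 5)*(r - 2)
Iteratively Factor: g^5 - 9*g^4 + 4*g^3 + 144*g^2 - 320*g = (g + 4)*(g^4 - 13*g^3 + 56*g^2 - 80*g) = g*(g + 4)*(g^3 - 13*g^2 + 56*g - 80) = g*(g - 4)*(g + 4)*(g^2 - 9*g + 20) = g*(g - 4)^2*(g + 4)*(g - 5)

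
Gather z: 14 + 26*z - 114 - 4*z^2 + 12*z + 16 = -4*z^2 + 38*z - 84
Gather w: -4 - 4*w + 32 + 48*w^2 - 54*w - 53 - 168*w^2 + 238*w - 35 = -120*w^2 + 180*w - 60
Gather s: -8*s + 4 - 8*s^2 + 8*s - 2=2 - 8*s^2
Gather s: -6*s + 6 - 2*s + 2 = 8 - 8*s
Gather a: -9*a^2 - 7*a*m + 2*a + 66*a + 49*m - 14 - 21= -9*a^2 + a*(68 - 7*m) + 49*m - 35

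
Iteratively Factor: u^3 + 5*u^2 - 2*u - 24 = (u + 3)*(u^2 + 2*u - 8) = (u - 2)*(u + 3)*(u + 4)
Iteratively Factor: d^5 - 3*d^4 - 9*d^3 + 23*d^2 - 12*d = (d)*(d^4 - 3*d^3 - 9*d^2 + 23*d - 12) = d*(d - 1)*(d^3 - 2*d^2 - 11*d + 12) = d*(d - 1)*(d + 3)*(d^2 - 5*d + 4) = d*(d - 4)*(d - 1)*(d + 3)*(d - 1)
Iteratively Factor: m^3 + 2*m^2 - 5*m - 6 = (m - 2)*(m^2 + 4*m + 3) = (m - 2)*(m + 3)*(m + 1)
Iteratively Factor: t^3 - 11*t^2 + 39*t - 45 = (t - 3)*(t^2 - 8*t + 15) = (t - 3)^2*(t - 5)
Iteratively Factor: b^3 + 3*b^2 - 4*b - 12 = (b - 2)*(b^2 + 5*b + 6) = (b - 2)*(b + 3)*(b + 2)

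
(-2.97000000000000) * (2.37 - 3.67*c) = 10.8999*c - 7.0389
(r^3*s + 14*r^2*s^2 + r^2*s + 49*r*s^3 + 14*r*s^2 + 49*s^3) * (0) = 0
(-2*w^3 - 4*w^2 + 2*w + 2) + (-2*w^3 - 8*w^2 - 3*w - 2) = -4*w^3 - 12*w^2 - w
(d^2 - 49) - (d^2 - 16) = -33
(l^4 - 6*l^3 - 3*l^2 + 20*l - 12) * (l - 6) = l^5 - 12*l^4 + 33*l^3 + 38*l^2 - 132*l + 72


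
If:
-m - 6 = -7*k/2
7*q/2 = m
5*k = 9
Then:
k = 9/5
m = 3/10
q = 3/35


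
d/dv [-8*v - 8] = -8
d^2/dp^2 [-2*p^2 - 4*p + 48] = -4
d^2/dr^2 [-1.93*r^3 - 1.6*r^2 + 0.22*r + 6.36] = -11.58*r - 3.2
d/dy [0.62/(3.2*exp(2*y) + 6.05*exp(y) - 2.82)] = (-3.968*exp(y) - 3.751)*exp(y)/(3.2*exp(2*y) + 6.05*exp(y) - 2.82)^2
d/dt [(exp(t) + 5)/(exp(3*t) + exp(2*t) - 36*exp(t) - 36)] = (-(exp(t) + 5)*(3*exp(2*t) + 2*exp(t) - 36) + exp(3*t) + exp(2*t) - 36*exp(t) - 36)*exp(t)/(exp(3*t) + exp(2*t) - 36*exp(t) - 36)^2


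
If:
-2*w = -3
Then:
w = 3/2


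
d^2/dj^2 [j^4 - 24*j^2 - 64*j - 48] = 12*j^2 - 48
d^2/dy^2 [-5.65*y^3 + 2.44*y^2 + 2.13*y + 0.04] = 4.88 - 33.9*y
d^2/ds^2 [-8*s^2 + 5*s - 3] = -16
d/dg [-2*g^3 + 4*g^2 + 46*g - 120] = -6*g^2 + 8*g + 46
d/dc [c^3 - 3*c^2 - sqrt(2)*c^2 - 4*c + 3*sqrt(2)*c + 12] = 3*c^2 - 6*c - 2*sqrt(2)*c - 4 + 3*sqrt(2)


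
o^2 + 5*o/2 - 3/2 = (o - 1/2)*(o + 3)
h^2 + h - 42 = (h - 6)*(h + 7)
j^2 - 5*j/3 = j*(j - 5/3)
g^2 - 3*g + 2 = (g - 2)*(g - 1)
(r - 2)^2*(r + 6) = r^3 + 2*r^2 - 20*r + 24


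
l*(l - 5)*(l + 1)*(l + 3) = l^4 - l^3 - 17*l^2 - 15*l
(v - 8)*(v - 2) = v^2 - 10*v + 16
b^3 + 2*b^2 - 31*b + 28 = (b - 4)*(b - 1)*(b + 7)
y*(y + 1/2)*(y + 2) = y^3 + 5*y^2/2 + y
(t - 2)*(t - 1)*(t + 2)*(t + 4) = t^4 + 3*t^3 - 8*t^2 - 12*t + 16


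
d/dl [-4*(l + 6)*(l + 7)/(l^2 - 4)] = 4*(13*l^2 + 92*l + 52)/(l^4 - 8*l^2 + 16)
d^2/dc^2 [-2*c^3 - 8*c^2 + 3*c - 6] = -12*c - 16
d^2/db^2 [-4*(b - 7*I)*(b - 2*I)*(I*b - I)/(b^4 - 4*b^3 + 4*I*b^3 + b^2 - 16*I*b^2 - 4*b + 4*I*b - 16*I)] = (-8*I*b^9 + b^8*(-216 + 24*I) + b^7*(1584 - 264*I) + b^6*(-6456 - 1000*I) + b^5*(23832 - 1392*I) + b^4*(-50688 + 16656*I) + b^3*(66120 - 38864*I) + b^2*(-49536 + 16176*I) + b*(51264 + 96960*I) + 19200 - 42496*I)/(b^12 + b^11*(-12 + 12*I) + b^10*(3 - 144*I) + b^9*(476 + 548*I) + b^8*(-2301 - 432*I) + b^7*(4572 - 1500*I) + b^6*(-6911 + 3664*I) + b^5*(10740 - 7668*I) + b^4*(-6912 + 12144*I) + b^3*(9728 - 8704*I) + b^2*(-2304 + 12288*I) + b*(3072 - 3072*I) + 4096*I)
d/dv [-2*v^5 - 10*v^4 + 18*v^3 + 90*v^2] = 2*v*(-5*v^3 - 20*v^2 + 27*v + 90)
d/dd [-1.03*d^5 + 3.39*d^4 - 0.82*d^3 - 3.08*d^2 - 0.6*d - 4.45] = -5.15*d^4 + 13.56*d^3 - 2.46*d^2 - 6.16*d - 0.6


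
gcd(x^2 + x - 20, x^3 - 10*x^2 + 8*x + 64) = x - 4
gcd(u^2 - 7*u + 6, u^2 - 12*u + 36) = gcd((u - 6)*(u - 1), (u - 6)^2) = u - 6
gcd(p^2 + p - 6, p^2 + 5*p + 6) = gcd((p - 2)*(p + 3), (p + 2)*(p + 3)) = p + 3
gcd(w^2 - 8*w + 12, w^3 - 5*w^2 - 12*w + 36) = w^2 - 8*w + 12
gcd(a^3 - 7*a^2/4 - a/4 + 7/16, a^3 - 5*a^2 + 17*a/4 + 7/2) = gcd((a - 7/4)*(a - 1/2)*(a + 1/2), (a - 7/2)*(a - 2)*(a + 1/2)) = a + 1/2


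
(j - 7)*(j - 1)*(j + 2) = j^3 - 6*j^2 - 9*j + 14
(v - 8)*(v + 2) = v^2 - 6*v - 16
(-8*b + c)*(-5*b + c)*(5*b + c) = 200*b^3 - 25*b^2*c - 8*b*c^2 + c^3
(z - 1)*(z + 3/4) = z^2 - z/4 - 3/4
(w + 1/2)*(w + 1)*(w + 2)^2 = w^4 + 11*w^3/2 + 21*w^2/2 + 8*w + 2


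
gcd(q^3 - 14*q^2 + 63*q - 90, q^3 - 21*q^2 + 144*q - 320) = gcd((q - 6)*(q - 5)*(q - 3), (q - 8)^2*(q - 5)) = q - 5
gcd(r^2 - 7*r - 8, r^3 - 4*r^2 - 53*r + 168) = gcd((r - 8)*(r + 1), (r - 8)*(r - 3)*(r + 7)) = r - 8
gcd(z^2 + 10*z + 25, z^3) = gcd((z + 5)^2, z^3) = 1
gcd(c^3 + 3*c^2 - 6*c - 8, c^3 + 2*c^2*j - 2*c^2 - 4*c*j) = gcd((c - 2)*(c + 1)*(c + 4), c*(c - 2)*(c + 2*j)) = c - 2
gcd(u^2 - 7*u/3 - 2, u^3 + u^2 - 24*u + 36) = u - 3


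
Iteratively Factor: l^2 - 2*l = (l)*(l - 2)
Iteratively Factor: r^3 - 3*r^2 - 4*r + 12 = (r - 2)*(r^2 - r - 6) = (r - 2)*(r + 2)*(r - 3)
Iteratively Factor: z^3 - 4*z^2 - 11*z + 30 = (z + 3)*(z^2 - 7*z + 10) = (z - 5)*(z + 3)*(z - 2)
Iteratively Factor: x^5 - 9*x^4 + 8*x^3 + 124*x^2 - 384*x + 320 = (x - 5)*(x^4 - 4*x^3 - 12*x^2 + 64*x - 64) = (x - 5)*(x + 4)*(x^3 - 8*x^2 + 20*x - 16) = (x - 5)*(x - 2)*(x + 4)*(x^2 - 6*x + 8) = (x - 5)*(x - 2)^2*(x + 4)*(x - 4)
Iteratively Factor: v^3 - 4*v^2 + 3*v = (v - 3)*(v^2 - v) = (v - 3)*(v - 1)*(v)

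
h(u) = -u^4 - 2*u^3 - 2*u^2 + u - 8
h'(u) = -4*u^3 - 6*u^2 - 4*u + 1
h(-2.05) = -18.89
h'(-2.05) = 18.45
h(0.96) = -11.50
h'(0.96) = -11.91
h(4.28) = -532.73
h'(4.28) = -439.64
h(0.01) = -7.99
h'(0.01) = 0.96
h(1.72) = -31.13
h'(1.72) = -43.98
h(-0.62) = -9.06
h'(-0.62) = 2.13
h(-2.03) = -18.52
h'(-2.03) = 17.86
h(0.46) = -8.20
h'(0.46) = -2.50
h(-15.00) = -44348.00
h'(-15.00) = 12211.00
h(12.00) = -24476.00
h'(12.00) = -7823.00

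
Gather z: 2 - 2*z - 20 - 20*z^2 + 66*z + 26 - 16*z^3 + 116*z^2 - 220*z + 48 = -16*z^3 + 96*z^2 - 156*z + 56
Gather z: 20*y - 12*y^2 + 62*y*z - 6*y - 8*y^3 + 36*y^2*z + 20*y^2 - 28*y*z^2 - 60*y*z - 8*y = -8*y^3 + 8*y^2 - 28*y*z^2 + 6*y + z*(36*y^2 + 2*y)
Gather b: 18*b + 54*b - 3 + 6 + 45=72*b + 48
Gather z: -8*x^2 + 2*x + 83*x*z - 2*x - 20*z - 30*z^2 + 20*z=-8*x^2 + 83*x*z - 30*z^2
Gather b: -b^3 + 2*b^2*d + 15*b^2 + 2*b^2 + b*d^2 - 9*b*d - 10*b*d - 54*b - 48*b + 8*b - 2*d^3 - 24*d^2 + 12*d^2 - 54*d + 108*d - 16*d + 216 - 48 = -b^3 + b^2*(2*d + 17) + b*(d^2 - 19*d - 94) - 2*d^3 - 12*d^2 + 38*d + 168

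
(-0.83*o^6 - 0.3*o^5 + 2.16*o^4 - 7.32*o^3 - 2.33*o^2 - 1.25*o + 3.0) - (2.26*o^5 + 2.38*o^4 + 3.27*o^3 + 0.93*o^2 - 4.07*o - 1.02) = -0.83*o^6 - 2.56*o^5 - 0.22*o^4 - 10.59*o^3 - 3.26*o^2 + 2.82*o + 4.02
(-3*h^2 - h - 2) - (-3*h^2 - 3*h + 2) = 2*h - 4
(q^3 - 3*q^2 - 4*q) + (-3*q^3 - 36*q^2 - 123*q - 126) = -2*q^3 - 39*q^2 - 127*q - 126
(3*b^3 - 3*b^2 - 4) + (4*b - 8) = 3*b^3 - 3*b^2 + 4*b - 12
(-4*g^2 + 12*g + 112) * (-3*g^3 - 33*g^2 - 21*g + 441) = 12*g^5 + 96*g^4 - 648*g^3 - 5712*g^2 + 2940*g + 49392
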